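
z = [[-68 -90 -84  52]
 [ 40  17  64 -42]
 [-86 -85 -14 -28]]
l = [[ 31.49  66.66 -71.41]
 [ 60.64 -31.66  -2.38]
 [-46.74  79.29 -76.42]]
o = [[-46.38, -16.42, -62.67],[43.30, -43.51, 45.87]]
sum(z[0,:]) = -190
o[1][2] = 45.87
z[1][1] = 17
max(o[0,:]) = -16.42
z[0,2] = -84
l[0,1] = 66.66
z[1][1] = 17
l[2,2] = -76.42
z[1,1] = 17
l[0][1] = 66.66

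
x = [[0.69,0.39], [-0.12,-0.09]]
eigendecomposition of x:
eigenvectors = [[0.99, -0.48], [-0.17, 0.88]]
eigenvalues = [0.62, -0.02]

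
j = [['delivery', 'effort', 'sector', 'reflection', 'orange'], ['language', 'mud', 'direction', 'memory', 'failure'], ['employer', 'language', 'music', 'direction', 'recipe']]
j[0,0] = 'delivery'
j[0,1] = 'effort'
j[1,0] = 'language'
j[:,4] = ['orange', 'failure', 'recipe']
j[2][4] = 'recipe'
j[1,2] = 'direction'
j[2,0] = 'employer'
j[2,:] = ['employer', 'language', 'music', 'direction', 'recipe']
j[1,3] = 'memory'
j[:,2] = ['sector', 'direction', 'music']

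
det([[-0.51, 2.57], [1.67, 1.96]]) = -5.292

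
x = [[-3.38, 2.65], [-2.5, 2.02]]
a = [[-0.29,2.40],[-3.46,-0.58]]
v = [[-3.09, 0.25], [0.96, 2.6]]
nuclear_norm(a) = 5.92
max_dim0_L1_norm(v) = 4.05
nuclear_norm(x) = 5.40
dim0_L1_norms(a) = [3.75, 2.98]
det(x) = -0.20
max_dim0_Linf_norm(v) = 3.09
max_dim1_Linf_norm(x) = 3.38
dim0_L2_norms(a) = [3.47, 2.47]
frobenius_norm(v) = 4.16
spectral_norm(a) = 3.51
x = a + v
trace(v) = -0.49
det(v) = -8.27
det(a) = 8.47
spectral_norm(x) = 5.36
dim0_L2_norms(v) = [3.24, 2.61]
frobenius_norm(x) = 5.36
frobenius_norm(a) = 4.26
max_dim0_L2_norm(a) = 3.47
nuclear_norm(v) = 5.82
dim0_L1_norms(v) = [4.05, 2.85]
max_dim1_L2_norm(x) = 4.29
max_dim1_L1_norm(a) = 4.04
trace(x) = -1.36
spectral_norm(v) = 3.34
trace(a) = -0.87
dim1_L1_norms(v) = [3.34, 3.56]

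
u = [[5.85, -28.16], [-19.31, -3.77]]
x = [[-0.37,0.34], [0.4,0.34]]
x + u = [[5.48, -27.82], [-18.91, -3.43]]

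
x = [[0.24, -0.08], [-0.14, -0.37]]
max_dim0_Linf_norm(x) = 0.37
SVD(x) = [[-0.04, 1.00], [1.00, 0.04]] @ diag([0.39581896205385125, 0.2526407514210877]) @ [[-0.38, -0.93], [0.93, -0.38]]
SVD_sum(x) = [[0.01, 0.02], [-0.15, -0.37]] + [[0.23, -0.1],[0.01, -0.00]]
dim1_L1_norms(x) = [0.32, 0.51]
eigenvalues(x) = [0.26, -0.39]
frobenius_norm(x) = 0.47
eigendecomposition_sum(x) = [[0.25,-0.03], [-0.06,0.01]] + [[-0.01, -0.05],[-0.08, -0.38]]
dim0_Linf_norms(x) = [0.24, 0.37]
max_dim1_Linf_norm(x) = 0.37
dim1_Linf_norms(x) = [0.24, 0.37]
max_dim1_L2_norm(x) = 0.4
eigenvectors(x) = [[0.98, 0.13], [-0.22, 0.99]]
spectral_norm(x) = 0.40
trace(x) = -0.13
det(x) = -0.10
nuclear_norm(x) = 0.65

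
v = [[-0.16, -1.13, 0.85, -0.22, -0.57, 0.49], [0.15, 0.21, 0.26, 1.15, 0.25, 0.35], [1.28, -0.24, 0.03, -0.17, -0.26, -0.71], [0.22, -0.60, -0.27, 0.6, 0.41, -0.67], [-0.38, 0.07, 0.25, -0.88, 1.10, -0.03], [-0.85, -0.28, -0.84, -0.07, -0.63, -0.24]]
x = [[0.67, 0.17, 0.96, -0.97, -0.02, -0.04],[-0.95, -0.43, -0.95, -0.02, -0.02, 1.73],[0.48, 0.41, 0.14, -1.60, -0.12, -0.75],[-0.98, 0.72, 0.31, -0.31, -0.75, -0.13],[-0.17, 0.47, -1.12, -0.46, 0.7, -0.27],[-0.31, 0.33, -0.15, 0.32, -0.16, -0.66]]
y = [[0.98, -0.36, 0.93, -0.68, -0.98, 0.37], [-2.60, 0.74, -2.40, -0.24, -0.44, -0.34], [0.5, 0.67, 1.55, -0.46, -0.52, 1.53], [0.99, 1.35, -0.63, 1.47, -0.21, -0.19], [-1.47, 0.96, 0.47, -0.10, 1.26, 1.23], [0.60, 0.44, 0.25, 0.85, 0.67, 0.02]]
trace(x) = 0.11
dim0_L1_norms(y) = [7.14, 4.52, 6.23, 3.8, 4.08, 3.68]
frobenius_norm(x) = 4.03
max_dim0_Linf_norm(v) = 1.28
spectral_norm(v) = 1.82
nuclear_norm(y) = 11.61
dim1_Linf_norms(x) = [0.97, 1.73, 1.6, 0.98, 1.12, 0.66]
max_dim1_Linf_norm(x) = 1.73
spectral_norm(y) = 4.28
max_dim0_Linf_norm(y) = 2.6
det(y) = 0.00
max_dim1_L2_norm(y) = 3.67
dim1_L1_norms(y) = [4.3, 6.76, 5.23, 4.84, 5.49, 2.83]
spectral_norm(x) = 2.78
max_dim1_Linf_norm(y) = 2.6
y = x @ v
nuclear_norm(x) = 8.17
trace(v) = 1.54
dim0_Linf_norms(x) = [0.98, 0.72, 1.12, 1.6, 0.75, 1.73]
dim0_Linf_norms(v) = [1.28, 1.13, 0.85, 1.15, 1.1, 0.71]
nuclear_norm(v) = 7.71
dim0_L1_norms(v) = [3.04, 2.53, 2.5, 3.09, 3.22, 2.49]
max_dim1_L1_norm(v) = 3.42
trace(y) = 6.02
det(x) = 0.00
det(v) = 0.00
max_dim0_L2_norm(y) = 3.39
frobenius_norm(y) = 6.04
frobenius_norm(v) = 3.49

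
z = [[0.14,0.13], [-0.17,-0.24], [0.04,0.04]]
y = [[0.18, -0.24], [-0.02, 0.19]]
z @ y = [[0.02, -0.01],  [-0.03, -0.0],  [0.01, -0.00]]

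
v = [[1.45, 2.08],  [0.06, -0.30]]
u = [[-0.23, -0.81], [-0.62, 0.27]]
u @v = [[-0.38, -0.24], [-0.88, -1.37]]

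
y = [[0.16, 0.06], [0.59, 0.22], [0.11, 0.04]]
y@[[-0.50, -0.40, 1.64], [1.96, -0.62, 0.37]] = [[0.04, -0.10, 0.28], [0.14, -0.37, 1.05], [0.02, -0.07, 0.2]]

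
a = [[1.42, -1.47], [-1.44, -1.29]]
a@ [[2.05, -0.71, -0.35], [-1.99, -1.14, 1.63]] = [[5.84, 0.67, -2.89], [-0.38, 2.49, -1.60]]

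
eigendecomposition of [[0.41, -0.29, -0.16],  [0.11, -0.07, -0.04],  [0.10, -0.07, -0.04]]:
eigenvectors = [[-0.94,0.63,0.16], [-0.26,0.76,-0.3], [-0.23,0.19,0.94]]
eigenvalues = [0.29, 0.01, -0.0]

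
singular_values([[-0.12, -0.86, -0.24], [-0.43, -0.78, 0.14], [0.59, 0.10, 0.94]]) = [1.34, 0.98, 0.33]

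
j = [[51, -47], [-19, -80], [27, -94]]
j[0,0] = 51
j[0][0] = 51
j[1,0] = -19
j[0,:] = [51, -47]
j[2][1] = -94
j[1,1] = -80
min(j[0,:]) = -47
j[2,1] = -94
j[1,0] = -19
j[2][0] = 27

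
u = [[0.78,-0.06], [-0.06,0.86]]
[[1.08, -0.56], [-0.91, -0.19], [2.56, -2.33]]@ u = [[0.88, -0.55], [-0.7, -0.11], [2.14, -2.16]]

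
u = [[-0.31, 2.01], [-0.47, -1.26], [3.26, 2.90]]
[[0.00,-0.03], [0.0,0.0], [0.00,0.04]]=u@[[-0.0,0.02],[0.0,-0.01]]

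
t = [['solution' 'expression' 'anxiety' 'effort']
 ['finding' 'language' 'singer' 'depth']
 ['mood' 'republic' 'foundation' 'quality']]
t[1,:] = ['finding', 'language', 'singer', 'depth']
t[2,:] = ['mood', 'republic', 'foundation', 'quality']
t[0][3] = 'effort'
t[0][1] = 'expression'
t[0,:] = ['solution', 'expression', 'anxiety', 'effort']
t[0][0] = 'solution'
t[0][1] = 'expression'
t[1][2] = 'singer'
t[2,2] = 'foundation'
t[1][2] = 'singer'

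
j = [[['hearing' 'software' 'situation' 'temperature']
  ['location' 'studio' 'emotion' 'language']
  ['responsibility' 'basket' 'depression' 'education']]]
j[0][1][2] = 'emotion'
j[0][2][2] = 'depression'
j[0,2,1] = 'basket'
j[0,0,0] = 'hearing'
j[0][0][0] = 'hearing'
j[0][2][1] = 'basket'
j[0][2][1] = 'basket'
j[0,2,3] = 'education'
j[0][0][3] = 'temperature'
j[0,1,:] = ['location', 'studio', 'emotion', 'language']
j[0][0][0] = 'hearing'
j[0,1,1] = 'studio'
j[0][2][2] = 'depression'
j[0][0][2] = 'situation'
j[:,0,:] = [['hearing', 'software', 'situation', 'temperature']]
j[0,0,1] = 'software'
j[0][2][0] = 'responsibility'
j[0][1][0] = 'location'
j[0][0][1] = 'software'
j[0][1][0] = 'location'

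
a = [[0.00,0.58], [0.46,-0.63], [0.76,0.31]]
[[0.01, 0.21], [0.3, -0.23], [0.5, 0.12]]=a@ [[0.66, 0.01], [0.01, 0.37]]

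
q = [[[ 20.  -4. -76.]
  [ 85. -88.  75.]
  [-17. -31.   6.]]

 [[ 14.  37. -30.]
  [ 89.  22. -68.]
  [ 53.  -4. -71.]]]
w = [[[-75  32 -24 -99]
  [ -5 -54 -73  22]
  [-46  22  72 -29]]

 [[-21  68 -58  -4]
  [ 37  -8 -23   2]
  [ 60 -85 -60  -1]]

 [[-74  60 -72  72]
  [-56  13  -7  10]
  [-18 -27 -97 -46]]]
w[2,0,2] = -72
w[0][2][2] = 72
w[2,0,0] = -74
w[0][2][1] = 22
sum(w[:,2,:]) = -255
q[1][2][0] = 53.0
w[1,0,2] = -58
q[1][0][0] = 14.0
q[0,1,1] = -88.0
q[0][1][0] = 85.0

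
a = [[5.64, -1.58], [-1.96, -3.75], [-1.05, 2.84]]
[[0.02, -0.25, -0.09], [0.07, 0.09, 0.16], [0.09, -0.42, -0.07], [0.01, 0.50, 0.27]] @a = [[0.70, 0.65], [0.05, 0.01], [1.40, 1.23], [-1.21, -1.12]]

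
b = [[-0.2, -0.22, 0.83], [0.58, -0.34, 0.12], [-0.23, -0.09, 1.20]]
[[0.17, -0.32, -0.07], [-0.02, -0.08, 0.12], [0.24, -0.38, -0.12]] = b @ [[-0.09,0.12,0.16], [-0.02,0.33,-0.12], [0.18,-0.27,-0.08]]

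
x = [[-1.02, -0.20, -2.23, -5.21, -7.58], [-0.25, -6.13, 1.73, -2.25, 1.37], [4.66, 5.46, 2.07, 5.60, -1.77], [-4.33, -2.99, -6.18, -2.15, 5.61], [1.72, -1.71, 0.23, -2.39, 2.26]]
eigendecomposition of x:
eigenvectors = [[-0.62+0.00j, (-0.62-0j), -0.12+0.00j, (-0.42+0.39j), -0.42-0.39j], [-0.09+0.14j, -0.09-0.14j, 0.89+0.00j, (0.06-0.33j), 0.06+0.33j], [-0.12-0.03j, (-0.12+0.03j), -0.35+0.00j, 0.59+0.00j, (0.59-0j)], [(0.59-0.1j), (0.59+0.1j), -0.22+0.00j, (-0.15+0.42j), (-0.15-0.42j)], [-0.05+0.47j, (-0.05-0.47j), (0.15+0j), 0.07+0.00j, 0.07-0.00j]]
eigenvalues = [(2.8+4.91j), (2.8-4.91j), (-5.96+0j), (-2.31+3.99j), (-2.31-3.99j)]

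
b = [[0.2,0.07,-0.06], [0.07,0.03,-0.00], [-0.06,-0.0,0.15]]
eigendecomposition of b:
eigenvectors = [[-0.84,-0.37,0.4], [-0.26,0.92,0.30], [0.48,-0.15,0.87]]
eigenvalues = [0.26, 0.0, 0.12]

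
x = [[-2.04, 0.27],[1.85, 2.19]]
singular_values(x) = [3.16, 1.57]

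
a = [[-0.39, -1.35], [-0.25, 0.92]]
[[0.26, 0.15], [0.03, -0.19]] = a @ [[-0.4, 0.16], [-0.08, -0.16]]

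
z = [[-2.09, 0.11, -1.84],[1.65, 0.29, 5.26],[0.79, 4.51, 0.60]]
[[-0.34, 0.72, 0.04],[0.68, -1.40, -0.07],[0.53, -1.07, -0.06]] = z @[[0.08, -0.18, -0.01], [0.09, -0.18, -0.01], [0.10, -0.2, -0.01]]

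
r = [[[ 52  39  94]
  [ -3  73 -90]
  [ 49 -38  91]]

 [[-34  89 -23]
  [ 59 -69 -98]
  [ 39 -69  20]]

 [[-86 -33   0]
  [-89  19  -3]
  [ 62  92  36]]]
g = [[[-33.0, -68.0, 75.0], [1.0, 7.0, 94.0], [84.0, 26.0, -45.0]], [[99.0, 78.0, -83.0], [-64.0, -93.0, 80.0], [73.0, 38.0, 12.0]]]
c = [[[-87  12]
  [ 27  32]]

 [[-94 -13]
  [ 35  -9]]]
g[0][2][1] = 26.0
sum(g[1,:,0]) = 108.0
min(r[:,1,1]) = -69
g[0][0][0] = -33.0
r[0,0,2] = 94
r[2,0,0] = -86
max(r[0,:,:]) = 94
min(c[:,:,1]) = -13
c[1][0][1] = -13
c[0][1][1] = 32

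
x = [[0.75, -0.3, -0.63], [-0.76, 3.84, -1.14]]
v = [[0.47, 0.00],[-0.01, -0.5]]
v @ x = [[0.35, -0.14, -0.3], [0.37, -1.92, 0.58]]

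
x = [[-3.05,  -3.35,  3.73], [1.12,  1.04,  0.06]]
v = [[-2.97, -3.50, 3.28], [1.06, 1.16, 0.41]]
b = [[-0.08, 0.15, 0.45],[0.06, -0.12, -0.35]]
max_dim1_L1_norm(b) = 0.68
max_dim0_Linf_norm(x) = 3.73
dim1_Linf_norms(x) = [3.73, 1.12]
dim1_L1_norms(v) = [9.75, 2.63]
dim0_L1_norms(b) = [0.14, 0.27, 0.8]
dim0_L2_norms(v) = [3.15, 3.69, 3.31]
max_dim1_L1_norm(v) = 9.75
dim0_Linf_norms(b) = [0.08, 0.15, 0.45]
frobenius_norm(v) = 5.87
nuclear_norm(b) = 0.61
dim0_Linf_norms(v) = [2.97, 3.5, 3.28]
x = v + b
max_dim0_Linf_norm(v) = 3.5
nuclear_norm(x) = 6.98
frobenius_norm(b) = 0.61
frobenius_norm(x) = 6.06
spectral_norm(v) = 5.74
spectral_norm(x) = 5.98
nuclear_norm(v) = 6.97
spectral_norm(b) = 0.61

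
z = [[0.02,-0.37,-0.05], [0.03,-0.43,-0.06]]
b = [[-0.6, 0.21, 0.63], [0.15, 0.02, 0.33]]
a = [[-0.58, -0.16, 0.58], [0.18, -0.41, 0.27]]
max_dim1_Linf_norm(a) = 0.58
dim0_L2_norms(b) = [0.62, 0.21, 0.71]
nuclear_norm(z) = 0.58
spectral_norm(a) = 0.85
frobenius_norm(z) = 0.57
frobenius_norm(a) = 0.99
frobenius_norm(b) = 0.97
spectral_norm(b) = 0.91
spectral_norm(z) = 0.57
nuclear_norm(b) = 1.24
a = b + z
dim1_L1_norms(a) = [1.32, 0.86]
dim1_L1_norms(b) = [1.44, 0.5]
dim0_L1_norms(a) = [0.76, 0.57, 0.85]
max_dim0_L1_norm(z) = 0.8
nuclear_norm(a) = 1.35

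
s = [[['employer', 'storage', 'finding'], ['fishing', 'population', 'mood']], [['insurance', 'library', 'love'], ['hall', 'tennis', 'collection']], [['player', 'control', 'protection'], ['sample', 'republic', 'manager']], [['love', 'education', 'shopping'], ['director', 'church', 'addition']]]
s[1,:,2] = ['love', 'collection']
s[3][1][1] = 'church'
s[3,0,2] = 'shopping'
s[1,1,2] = 'collection'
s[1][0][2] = 'love'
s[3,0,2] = 'shopping'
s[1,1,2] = 'collection'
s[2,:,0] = ['player', 'sample']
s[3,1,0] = 'director'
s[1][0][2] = 'love'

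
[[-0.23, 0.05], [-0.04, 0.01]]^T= [[-0.23, -0.04], [0.05, 0.01]]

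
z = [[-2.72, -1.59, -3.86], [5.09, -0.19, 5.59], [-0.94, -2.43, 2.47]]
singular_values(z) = [9.0, 3.48, 1.31]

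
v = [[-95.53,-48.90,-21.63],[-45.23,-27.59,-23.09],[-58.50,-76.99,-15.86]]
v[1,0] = -45.23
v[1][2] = -23.09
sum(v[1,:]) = -95.91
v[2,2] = -15.86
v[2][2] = -15.86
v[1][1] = -27.59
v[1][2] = -23.09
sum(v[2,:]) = -151.35000000000002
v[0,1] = -48.9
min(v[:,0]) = -95.53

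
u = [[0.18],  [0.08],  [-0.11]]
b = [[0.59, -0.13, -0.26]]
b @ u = [[0.12]]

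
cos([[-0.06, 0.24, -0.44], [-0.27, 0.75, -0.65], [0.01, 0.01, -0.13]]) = [[1.03, -0.08, 0.03], [0.09, 0.76, 0.14], [0.00, -0.00, 1.0]]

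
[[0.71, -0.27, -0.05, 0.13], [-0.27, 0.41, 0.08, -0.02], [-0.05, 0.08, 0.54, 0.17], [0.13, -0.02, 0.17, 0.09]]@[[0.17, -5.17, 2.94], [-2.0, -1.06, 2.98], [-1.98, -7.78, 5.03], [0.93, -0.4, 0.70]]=[[0.88, -3.05, 1.12],  [-1.04, 0.35, 0.82],  [-1.08, -4.1, 2.93],  [-0.19, -2.01, 1.24]]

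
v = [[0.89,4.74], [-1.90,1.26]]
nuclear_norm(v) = 6.98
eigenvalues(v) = [(1.08+3j), (1.08-3j)]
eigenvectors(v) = [[(0.84+0j), (0.84-0j)],  [(0.03+0.53j), (0.03-0.53j)]]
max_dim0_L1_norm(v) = 6.0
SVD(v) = [[0.98, 0.22], [0.22, -0.98]] @ diag([4.921703058562871, 2.057702360238934]) @ [[0.09, 1.00],[1.00, -0.09]]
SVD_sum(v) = [[0.44, 4.78],[0.10, 1.08]] + [[0.45, -0.04], [-2.00, 0.18]]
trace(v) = 2.15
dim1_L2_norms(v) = [4.82, 2.28]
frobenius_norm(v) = 5.33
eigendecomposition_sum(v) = [[(0.45+1.53j), 2.37-0.85j], [-0.95+0.34j, 0.63+1.46j]] + [[0.45-1.53j, (2.37+0.85j)], [-0.95-0.34j, 0.63-1.46j]]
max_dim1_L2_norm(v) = 4.82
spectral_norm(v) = 4.92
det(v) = 10.13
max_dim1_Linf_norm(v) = 4.74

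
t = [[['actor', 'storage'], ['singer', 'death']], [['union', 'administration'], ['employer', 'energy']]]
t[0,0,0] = 'actor'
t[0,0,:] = ['actor', 'storage']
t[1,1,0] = 'employer'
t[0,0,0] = 'actor'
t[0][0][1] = 'storage'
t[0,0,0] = 'actor'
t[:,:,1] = [['storage', 'death'], ['administration', 'energy']]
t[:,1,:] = [['singer', 'death'], ['employer', 'energy']]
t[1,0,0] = 'union'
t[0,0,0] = 'actor'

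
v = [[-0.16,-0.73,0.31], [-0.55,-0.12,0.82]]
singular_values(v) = [1.13, 0.6]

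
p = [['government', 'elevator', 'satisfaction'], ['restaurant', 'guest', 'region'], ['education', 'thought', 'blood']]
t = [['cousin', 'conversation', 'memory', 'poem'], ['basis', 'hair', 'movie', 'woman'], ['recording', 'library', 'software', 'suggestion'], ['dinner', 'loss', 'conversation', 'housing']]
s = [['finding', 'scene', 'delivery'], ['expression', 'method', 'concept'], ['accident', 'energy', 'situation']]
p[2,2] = 'blood'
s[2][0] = 'accident'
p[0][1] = 'elevator'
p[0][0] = 'government'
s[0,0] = 'finding'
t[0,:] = ['cousin', 'conversation', 'memory', 'poem']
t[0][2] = 'memory'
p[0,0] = 'government'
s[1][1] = 'method'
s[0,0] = 'finding'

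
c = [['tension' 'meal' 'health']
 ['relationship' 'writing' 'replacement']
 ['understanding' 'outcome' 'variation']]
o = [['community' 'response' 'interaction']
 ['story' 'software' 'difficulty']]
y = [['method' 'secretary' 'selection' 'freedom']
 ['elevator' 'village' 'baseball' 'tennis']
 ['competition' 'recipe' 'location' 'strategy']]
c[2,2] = 'variation'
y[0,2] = 'selection'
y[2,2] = 'location'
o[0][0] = 'community'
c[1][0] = 'relationship'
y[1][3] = 'tennis'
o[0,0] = 'community'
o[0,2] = 'interaction'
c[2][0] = 'understanding'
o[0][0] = 'community'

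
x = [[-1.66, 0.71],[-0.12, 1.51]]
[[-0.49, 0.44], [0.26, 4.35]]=x @ [[0.38, 1.0],  [0.2, 2.96]]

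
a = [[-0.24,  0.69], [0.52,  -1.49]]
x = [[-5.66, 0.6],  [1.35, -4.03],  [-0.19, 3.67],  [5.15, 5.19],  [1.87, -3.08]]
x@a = [[1.67, -4.8], [-2.42, 6.94], [1.95, -5.60], [1.46, -4.18], [-2.05, 5.88]]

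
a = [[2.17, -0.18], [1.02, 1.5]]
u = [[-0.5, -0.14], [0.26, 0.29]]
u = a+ [[-2.67, 0.04], [-0.76, -1.21]]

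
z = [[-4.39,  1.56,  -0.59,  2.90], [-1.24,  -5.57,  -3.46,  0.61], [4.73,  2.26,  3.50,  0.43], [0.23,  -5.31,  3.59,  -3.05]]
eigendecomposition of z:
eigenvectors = [[0.11+0.00j,(-0.09-0.54j),(-0.09+0.54j),-0.85+0.00j], [-0.25+0.00j,(-0.01-0.29j),-0.01+0.29j,0.32+0.00j], [0.75+0.00j,(-0.16+0.35j),(-0.16-0.35j),0.35+0.00j], [0.60+0.00j,(0.68+0j),0.68-0.00j,0.25+0.00j]]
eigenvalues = [(3.77+0j), (-3.84+3.89j), (-3.84-3.89j), (-5.59+0j)]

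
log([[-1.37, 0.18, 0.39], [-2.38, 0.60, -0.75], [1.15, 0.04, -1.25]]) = [[-13.88+1.55j, (3.95-0.09j), (-7.63-0.97j)],  [-64.15+0.68j, (17.55-0.04j), (-33.78-0.43j)],  [-16.98-2.60j, 4.66+0.16j, (-8.22+1.63j)]]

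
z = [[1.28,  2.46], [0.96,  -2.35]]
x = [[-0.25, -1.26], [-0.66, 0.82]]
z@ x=[[-1.94,0.40], [1.31,-3.14]]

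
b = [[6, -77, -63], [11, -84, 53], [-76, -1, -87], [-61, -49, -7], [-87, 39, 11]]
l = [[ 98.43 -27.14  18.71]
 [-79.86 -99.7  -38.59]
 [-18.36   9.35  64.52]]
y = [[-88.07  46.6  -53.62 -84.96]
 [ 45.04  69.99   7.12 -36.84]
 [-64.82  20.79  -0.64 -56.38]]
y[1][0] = 45.04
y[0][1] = 46.6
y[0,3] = -84.96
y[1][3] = -36.84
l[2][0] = -18.36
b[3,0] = -61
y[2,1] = 20.79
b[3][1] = -49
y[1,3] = -36.84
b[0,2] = -63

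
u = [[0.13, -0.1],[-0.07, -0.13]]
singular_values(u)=[0.17, 0.14]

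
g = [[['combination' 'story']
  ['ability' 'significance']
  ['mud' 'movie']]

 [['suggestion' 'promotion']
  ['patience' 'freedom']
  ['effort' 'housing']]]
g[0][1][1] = 'significance'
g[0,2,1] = 'movie'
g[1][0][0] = 'suggestion'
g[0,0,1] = 'story'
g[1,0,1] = 'promotion'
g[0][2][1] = 'movie'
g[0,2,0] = 'mud'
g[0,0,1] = 'story'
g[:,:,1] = [['story', 'significance', 'movie'], ['promotion', 'freedom', 'housing']]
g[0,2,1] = 'movie'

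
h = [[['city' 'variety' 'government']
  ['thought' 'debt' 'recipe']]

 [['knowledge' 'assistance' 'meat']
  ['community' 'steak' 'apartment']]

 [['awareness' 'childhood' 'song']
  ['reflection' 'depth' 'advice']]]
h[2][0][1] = 'childhood'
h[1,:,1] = ['assistance', 'steak']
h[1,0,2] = 'meat'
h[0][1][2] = 'recipe'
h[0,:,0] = ['city', 'thought']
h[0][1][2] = 'recipe'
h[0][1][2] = 'recipe'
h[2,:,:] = [['awareness', 'childhood', 'song'], ['reflection', 'depth', 'advice']]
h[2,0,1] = 'childhood'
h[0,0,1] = 'variety'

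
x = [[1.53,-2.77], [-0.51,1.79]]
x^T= [[1.53, -0.51], [-2.77, 1.79]]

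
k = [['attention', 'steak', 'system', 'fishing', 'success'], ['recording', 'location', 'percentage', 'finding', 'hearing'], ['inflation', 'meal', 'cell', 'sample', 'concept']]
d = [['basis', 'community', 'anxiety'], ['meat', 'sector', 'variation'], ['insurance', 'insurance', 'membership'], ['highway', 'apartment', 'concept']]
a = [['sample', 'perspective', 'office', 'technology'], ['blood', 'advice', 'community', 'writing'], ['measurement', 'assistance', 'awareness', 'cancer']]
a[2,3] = 'cancer'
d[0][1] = 'community'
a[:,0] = ['sample', 'blood', 'measurement']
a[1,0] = 'blood'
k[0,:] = ['attention', 'steak', 'system', 'fishing', 'success']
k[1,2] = 'percentage'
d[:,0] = ['basis', 'meat', 'insurance', 'highway']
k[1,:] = ['recording', 'location', 'percentage', 'finding', 'hearing']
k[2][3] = 'sample'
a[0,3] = 'technology'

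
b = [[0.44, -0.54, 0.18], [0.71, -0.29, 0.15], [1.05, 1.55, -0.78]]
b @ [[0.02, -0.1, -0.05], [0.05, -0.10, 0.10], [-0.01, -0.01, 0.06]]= [[-0.02,0.01,-0.07], [-0.0,-0.04,-0.06], [0.11,-0.25,0.06]]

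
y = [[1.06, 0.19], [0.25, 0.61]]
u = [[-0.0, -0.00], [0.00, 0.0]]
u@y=[[0.0, 0.00], [0.00, 0.00]]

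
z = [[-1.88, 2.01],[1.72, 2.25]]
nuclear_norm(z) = 5.57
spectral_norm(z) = 3.02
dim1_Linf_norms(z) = [2.01, 2.25]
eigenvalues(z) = [-2.59, 2.96]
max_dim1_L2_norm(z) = 2.83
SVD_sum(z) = [[0.07, 1.94],[0.08, 2.31]] + [[-1.95, 0.07], [1.64, -0.06]]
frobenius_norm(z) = 3.95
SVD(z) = [[0.64,  0.77], [0.77,  -0.64]] @ diag([3.0175790164381158, 2.547472645496389]) @ [[0.03, 1.00], [-1.00, 0.03]]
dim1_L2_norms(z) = [2.75, 2.83]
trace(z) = 0.37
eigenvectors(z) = [[-0.94, -0.38], [0.33, -0.92]]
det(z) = -7.69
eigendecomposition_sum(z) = [[-2.26, 0.94], [0.80, -0.33]] + [[0.38, 1.07], [0.92, 2.58]]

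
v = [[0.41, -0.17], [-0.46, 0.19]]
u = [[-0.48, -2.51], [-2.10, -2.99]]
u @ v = [[0.96,-0.4], [0.51,-0.21]]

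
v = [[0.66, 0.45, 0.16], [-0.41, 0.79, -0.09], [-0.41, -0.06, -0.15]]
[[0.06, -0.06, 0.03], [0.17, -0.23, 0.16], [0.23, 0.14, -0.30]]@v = [[0.05, -0.02, 0.01], [0.14, -0.11, 0.02], [0.22, 0.23, 0.07]]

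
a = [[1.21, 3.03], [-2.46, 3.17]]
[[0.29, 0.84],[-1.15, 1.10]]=a @ [[0.39, -0.06],[-0.06, 0.3]]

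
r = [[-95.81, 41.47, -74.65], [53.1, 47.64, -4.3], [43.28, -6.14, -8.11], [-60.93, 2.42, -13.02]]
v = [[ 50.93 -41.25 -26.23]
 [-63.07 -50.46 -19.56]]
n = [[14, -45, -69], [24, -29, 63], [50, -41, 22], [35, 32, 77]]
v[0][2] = -26.23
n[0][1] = -45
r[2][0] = 43.28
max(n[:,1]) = 32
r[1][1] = 47.64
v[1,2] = -19.56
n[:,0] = [14, 24, 50, 35]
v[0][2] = -26.23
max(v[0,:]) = 50.93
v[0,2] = -26.23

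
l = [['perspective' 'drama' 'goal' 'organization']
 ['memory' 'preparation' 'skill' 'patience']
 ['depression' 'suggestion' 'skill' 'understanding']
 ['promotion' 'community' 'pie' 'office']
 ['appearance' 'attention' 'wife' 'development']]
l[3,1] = 'community'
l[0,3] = 'organization'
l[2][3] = 'understanding'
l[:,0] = ['perspective', 'memory', 'depression', 'promotion', 'appearance']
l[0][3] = 'organization'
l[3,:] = ['promotion', 'community', 'pie', 'office']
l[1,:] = ['memory', 'preparation', 'skill', 'patience']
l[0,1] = 'drama'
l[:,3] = ['organization', 'patience', 'understanding', 'office', 'development']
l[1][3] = 'patience'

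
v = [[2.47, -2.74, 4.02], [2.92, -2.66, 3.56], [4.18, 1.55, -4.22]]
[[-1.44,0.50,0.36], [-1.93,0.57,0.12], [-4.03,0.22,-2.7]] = v @[[-0.69,0.01,-0.44], [0.65,-0.51,-0.5], [0.51,-0.23,0.02]]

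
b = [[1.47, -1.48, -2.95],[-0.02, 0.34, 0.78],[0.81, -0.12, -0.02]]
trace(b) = 1.79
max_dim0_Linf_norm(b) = 2.95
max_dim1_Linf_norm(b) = 2.95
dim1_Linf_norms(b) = [2.95, 0.78, 0.81]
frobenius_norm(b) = 3.80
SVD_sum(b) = [[1.48, -1.48, -2.95], [-0.32, 0.32, 0.64], [0.16, -0.16, -0.32]] + [[-0.01, -0.00, -0.00], [0.3, 0.02, 0.14], [0.65, 0.04, 0.30]] + [[-0.00, -0.0, 0.00], [-0.00, -0.00, 0.0], [0.00, 0.00, -0.0]]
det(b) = -0.00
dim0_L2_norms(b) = [1.68, 1.52, 3.05]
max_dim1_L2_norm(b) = 3.61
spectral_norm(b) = 3.72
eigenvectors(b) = [[0.88+0.00j, (0.88-0j), 0.13+0.00j], [(-0.13-0.16j), -0.13+0.16j, 0.91+0.00j], [(0.24-0.35j), 0.24+0.35j, -0.39+0.00j]]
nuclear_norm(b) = 4.51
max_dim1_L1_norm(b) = 5.9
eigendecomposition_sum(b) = [[(0.74+0.52j), -0.74+0.34j, -1.48+0.96j], [(-0.01-0.21j), 0.17+0.09j, 0.39+0.13j], [(0.4-0.16j), (-0.06+0.39j), (-0.01+0.85j)]] + [[0.74-0.52j,(-0.74-0.34j),(-1.48-0.96j)], [-0.01+0.21j,(0.17-0.09j),0.39-0.13j], [(0.4+0.16j),-0.06-0.39j,-0.01-0.85j]] + [[(-0-0j), -0.00+0.00j, 0.00+0.00j], [(-0-0j), -0.00+0.00j, 0.00+0.00j], [0.00+0.00j, 0.00-0.00j, -0.00-0.00j]]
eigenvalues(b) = [(0.9+1.45j), (0.9-1.45j), (-0+0j)]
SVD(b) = [[-0.97, 0.01, -0.24],[0.21, -0.42, -0.88],[-0.11, -0.91, 0.41]] @ diag([3.718198086939569, 0.7900017192311688, 0.00051951007470164]) @ [[-0.41, 0.41, 0.82], [-0.90, -0.06, -0.42], [0.13, 0.91, -0.39]]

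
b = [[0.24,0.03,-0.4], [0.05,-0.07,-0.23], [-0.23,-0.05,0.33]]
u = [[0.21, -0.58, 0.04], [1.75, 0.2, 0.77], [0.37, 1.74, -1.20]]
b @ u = [[-0.05, -0.83, 0.51], [-0.2, -0.44, 0.22], [-0.01, 0.70, -0.44]]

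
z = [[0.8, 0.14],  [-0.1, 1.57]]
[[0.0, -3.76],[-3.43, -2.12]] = z@[[0.38, -4.42],[-2.16, -1.63]]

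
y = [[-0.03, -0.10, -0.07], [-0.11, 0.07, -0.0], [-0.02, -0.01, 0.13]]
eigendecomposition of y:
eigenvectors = [[0.84, 0.55, 0.46],[0.54, -0.81, -0.87],[0.1, -0.20, 0.21]]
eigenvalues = [-0.1, 0.14, 0.13]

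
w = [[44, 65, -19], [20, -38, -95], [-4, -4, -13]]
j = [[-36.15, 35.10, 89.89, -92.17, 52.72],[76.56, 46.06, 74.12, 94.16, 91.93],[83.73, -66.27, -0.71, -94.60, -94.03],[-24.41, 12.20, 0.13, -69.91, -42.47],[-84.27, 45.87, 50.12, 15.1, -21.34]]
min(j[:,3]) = -94.6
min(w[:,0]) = -4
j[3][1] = 12.2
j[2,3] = -94.6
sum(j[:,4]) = -13.189999999999994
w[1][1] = -38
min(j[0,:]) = -92.17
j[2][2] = -0.71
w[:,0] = [44, 20, -4]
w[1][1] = -38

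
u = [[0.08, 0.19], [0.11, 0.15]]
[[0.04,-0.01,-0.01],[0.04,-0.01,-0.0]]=u @ [[0.11, -0.04, 0.09],[0.17, -0.01, -0.07]]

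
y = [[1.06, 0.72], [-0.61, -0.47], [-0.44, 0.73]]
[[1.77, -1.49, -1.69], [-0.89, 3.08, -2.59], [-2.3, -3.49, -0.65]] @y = [[3.53,0.74], [-1.68,-3.98], [-0.02,-0.49]]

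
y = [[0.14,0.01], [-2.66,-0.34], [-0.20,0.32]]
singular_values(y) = [2.69, 0.34]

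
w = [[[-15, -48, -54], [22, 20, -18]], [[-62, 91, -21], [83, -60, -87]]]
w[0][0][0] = -15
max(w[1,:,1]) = 91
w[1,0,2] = -21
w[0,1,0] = 22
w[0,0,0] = -15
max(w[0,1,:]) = 22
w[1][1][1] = -60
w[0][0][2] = -54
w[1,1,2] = -87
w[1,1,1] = -60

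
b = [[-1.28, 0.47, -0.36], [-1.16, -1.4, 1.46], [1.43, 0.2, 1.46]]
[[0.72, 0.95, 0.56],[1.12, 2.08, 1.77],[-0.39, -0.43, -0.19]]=b@ [[-0.63, -0.94, -0.65], [0.08, -0.05, -0.17], [0.34, 0.63, 0.53]]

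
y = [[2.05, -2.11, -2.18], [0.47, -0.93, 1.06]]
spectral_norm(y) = 3.67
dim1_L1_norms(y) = [6.34, 2.46]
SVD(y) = [[-1.0,-0.05],[-0.05,1.0]] @ diag([3.6661527585157807, 1.4750335424074712]) @ [[-0.57,0.59,0.58], [0.24,-0.55,0.8]]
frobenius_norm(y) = 3.95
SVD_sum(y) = [[2.07, -2.15, -2.12],[0.11, -0.12, -0.12]] + [[-0.02, 0.04, -0.06], [0.36, -0.81, 1.18]]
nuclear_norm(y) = 5.14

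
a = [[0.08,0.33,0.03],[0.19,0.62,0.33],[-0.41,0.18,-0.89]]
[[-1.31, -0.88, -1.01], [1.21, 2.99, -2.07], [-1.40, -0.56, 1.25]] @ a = [[0.14,-1.16,0.57], [1.51,1.88,2.87], [-0.73,-0.58,-1.34]]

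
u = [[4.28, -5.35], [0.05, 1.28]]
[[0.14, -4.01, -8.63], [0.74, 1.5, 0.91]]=u @ [[0.72, 0.50, -1.08],[0.55, 1.15, 0.75]]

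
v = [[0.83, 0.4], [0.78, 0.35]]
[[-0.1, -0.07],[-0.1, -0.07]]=v @ [[-0.23, -0.16], [0.22, 0.15]]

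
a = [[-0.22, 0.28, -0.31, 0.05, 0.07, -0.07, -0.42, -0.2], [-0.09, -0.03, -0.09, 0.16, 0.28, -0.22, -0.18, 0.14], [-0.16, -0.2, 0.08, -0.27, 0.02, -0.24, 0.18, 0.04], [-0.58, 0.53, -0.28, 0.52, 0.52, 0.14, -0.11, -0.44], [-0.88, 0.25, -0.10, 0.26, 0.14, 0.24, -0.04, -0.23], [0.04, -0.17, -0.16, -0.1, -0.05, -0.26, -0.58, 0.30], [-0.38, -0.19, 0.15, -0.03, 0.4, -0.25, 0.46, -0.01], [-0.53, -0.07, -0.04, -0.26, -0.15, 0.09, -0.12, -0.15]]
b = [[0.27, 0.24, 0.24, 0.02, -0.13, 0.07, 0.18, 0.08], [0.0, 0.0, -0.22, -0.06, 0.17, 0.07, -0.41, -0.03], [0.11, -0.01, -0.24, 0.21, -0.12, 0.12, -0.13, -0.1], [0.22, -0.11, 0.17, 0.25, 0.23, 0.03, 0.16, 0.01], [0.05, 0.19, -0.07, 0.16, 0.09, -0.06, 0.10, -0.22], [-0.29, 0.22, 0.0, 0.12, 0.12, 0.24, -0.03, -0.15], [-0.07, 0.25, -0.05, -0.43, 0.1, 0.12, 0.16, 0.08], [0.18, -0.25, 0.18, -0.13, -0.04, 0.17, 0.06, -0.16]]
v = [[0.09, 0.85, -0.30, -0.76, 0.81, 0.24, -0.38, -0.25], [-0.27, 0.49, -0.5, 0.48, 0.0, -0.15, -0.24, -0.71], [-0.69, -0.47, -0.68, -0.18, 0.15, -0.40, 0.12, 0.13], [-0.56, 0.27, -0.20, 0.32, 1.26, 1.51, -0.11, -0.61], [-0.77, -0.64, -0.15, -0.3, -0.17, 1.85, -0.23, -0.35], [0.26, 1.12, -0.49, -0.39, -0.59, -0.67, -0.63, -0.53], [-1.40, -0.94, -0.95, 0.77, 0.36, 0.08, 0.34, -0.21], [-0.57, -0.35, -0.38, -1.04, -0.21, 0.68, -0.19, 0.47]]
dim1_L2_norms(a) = [0.67, 0.47, 0.49, 1.21, 1.02, 0.75, 0.8, 0.65]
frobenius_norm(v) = 4.99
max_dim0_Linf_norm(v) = 1.85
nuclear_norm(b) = 3.51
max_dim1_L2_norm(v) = 2.19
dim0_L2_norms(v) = [1.95, 1.98, 1.47, 1.69, 1.68, 2.62, 0.91, 1.27]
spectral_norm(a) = 1.64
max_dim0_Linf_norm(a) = 0.88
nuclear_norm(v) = 10.84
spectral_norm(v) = 3.25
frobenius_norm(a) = 2.25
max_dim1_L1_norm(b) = 1.26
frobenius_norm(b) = 1.34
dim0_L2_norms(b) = [0.51, 0.53, 0.48, 0.59, 0.38, 0.36, 0.53, 0.35]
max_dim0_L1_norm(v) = 5.58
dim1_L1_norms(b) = [1.23, 0.96, 1.04, 1.18, 0.94, 1.17, 1.26, 1.17]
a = v @ b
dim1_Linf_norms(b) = [0.27, 0.41, 0.24, 0.25, 0.22, 0.29, 0.43, 0.25]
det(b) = -0.00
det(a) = 0.00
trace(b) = 0.61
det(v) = -0.00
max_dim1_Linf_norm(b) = 0.43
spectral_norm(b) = 0.73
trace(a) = 0.54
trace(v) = 0.19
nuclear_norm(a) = 4.62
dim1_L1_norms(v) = [3.68, 2.84, 2.82, 4.84, 4.46, 4.68, 5.05, 3.89]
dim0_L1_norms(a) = [2.88, 1.72, 1.21, 1.65, 1.63, 1.51, 2.09, 1.51]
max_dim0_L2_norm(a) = 1.27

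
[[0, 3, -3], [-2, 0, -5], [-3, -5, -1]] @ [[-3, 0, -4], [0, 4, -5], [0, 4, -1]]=[[0, 0, -12], [6, -20, 13], [9, -24, 38]]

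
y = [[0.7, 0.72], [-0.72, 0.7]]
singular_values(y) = [1.0, 1.0]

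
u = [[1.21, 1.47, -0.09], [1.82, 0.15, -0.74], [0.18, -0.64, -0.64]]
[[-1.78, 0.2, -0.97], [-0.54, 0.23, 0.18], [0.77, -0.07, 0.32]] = u @[[-0.38,0.2,0.42], [-0.92,-0.02,-0.97], [-0.39,0.18,0.59]]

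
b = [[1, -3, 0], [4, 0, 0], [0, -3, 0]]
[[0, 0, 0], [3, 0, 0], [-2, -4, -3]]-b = [[-1, 3, 0], [-1, 0, 0], [-2, -1, -3]]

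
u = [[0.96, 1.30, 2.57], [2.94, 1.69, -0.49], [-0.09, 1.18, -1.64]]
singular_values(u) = [3.8, 3.03, 1.17]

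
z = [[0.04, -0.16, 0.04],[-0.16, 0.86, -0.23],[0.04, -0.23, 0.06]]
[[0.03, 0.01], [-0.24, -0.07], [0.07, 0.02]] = z @ [[-1.60, -0.51], [-0.73, -0.23], [-0.56, -0.18]]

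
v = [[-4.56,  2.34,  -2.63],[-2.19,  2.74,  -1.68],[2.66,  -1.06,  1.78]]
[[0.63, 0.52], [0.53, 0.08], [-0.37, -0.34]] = v @ [[-0.00, -0.16], [0.1, -0.11], [-0.15, -0.02]]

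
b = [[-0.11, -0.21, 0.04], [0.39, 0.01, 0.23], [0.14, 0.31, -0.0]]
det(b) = 0.01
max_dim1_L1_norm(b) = 0.63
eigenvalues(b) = [(0.15+0j), (-0.12+0.16j), (-0.12-0.16j)]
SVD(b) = [[-0.35, -0.47, 0.81], [0.79, -0.62, -0.02], [0.51, 0.63, 0.58]] @ diag([0.5084120103500376, 0.34496443165937324, 0.03341808824213054]) @ [[0.82, 0.47, 0.33], [-0.29, 0.83, -0.47], [-0.49, 0.29, 0.82]]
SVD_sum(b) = [[-0.14, -0.08, -0.06], [0.33, 0.19, 0.13], [0.21, 0.12, 0.09]] + [[0.05, -0.13, 0.08], [0.06, -0.18, 0.1], [-0.06, 0.18, -0.1]] + [[-0.01, 0.01, 0.02], [0.00, -0.0, -0.0], [-0.01, 0.01, 0.02]]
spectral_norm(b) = 0.51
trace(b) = -0.10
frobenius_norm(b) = 0.62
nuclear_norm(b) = 0.89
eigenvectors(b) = [[0.30+0.00j, -0.57-0.15j, (-0.57+0.15j)], [(-0.51+0j), (-0.02+0.42j), -0.02-0.42j], [(-0.81+0j), (0.69+0j), 0.69-0.00j]]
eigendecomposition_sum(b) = [[-0.08-0.00j,(-0.03+0j),(-0.06+0j)], [0.13+0.00j,(0.05+0j),(0.11+0j)], [(0.21+0j),(0.08+0j),(0.18+0j)]] + [[(-0.02+0.18j), (-0.09-0.05j), 0.05+0.10j], [(0.13-0.02j), (-0.02+0.07j), (0.06-0.05j)], [(-0.04-0.21j), 0.12+0.03j, (-0.09-0.09j)]] + [[-0.02-0.18j, -0.09+0.05j, 0.05-0.10j], [0.13+0.02j, -0.02-0.07j, (0.06+0.05j)], [(-0.04+0.21j), (0.12-0.03j), (-0.09+0.09j)]]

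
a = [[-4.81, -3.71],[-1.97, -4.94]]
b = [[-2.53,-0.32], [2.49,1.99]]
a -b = [[-2.28, -3.39],[-4.46, -6.93]]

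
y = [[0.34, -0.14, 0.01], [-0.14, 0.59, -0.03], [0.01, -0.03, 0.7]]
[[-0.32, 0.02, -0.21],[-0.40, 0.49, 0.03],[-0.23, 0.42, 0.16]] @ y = [[-0.11, 0.06, -0.15],[-0.20, 0.34, 0.0],[-0.14, 0.28, 0.10]]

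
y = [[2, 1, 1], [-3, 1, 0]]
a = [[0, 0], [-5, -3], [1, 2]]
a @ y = [[0, 0, 0], [-1, -8, -5], [-4, 3, 1]]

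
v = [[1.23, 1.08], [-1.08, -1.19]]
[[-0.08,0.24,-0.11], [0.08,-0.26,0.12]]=v@[[-0.01, 0.04, -0.02],[-0.06, 0.18, -0.08]]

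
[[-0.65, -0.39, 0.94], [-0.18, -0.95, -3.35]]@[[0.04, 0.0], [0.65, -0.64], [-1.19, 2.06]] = [[-1.4, 2.19], [3.36, -6.29]]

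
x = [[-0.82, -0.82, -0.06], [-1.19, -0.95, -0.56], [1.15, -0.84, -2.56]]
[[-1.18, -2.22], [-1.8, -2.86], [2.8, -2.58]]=x @ [[1.93, 0.36], [-0.48, 2.32], [-0.07, 0.41]]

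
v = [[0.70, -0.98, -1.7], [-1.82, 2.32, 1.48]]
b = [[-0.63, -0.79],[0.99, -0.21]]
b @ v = [[1.00, -1.22, -0.1],[1.08, -1.46, -1.99]]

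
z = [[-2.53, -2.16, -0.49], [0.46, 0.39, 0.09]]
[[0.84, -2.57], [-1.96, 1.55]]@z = [[-3.31, -2.82, -0.64], [5.67, 4.84, 1.1]]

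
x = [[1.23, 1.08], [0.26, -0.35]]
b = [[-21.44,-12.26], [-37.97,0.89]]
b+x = [[-20.21, -11.18],[-37.71, 0.54]]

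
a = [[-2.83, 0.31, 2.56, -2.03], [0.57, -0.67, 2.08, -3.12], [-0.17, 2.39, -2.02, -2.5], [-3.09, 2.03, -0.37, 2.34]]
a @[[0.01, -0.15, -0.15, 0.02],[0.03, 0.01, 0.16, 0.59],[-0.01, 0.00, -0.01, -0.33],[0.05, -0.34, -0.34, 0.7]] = [[-0.15, 1.12, 1.14, -2.14], [-0.19, 0.97, 0.85, -3.25], [-0.03, 0.90, 1.28, 0.32], [0.15, -0.31, -0.0, 2.9]]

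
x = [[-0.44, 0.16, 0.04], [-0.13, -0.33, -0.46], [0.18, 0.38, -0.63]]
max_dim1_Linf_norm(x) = 0.63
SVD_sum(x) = [[-0.02,-0.02,0.08], [0.06,0.08,-0.32], [0.14,0.17,-0.69]] + [[-0.02,-0.04,-0.02], [-0.21,-0.40,-0.14], [0.10,0.18,0.06]] + [[-0.40,0.22,-0.03], [0.02,-0.01,0.0], [-0.06,0.03,-0.00]]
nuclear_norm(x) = 1.79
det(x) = -0.19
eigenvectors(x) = [[0.77+0.00j,-0.04-0.30j,(-0.04+0.3j)], [-0.45+0.00j,(0.74+0j),(0.74-0j)], [(-0.44+0j),0.16-0.58j,0.16+0.58j]]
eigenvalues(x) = [(-0.56+0j), (-0.42+0.41j), (-0.42-0.41j)]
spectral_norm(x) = 0.80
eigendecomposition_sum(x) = [[-0.46+0.00j, (-0.08+0j), 0.24-0.00j], [(0.27-0j), 0.05-0.00j, (-0.14+0j)], [0.26-0.00j, (0.05-0j), (-0.14+0j)]] + [[(0.01+0.08j), 0.12+0.06j, (-0.1+0.08j)], [(-0.2+0j), (-0.19+0.27j), (-0.16-0.27j)], [(-0.04+0.16j), (0.17+0.2j), -0.25+0.07j]] + [[0.01-0.08j, (0.12-0.06j), (-0.1-0.08j)],[-0.20-0.00j, (-0.19-0.27j), (-0.16+0.27j)],[(-0.04-0.16j), (0.17-0.2j), -0.25-0.07j]]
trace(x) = -1.40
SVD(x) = [[0.11, -0.10, -0.99], [-0.42, -0.91, 0.05], [-0.9, 0.41, -0.14]] @ diag([0.8027335139716782, 0.521702141522083, 0.4640536403024487]) @ [[-0.19, -0.23, 0.95], [0.45, 0.84, 0.30], [0.87, -0.49, 0.06]]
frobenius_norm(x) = 1.06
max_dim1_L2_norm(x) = 0.76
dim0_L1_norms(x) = [0.75, 0.87, 1.13]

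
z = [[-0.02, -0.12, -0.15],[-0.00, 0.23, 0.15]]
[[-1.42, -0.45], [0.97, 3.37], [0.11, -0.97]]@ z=[[0.03, 0.07, 0.15], [-0.02, 0.66, 0.36], [-0.00, -0.24, -0.16]]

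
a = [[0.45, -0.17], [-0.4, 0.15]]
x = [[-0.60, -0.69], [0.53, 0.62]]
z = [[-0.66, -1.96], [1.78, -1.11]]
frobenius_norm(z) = 2.95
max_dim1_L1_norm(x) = 1.29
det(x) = -0.01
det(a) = -0.00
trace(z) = -1.77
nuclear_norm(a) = 0.64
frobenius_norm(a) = 0.64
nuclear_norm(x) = 1.23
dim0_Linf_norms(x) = [0.6, 0.69]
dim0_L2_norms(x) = [0.8, 0.93]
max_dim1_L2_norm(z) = 2.1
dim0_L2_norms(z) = [1.9, 2.25]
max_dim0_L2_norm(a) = 0.6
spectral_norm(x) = 1.23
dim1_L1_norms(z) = [2.62, 2.89]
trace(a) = 0.60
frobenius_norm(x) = 1.23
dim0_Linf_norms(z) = [1.78, 1.96]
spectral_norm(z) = 2.31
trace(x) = 0.02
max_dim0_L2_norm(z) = 2.25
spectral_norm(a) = 0.64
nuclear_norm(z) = 4.14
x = a @ z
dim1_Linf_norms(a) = [0.45, 0.4]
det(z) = 4.22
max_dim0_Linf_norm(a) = 0.45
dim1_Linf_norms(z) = [1.96, 1.78]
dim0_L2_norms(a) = [0.6, 0.23]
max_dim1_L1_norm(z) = 2.89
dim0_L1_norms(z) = [2.44, 3.07]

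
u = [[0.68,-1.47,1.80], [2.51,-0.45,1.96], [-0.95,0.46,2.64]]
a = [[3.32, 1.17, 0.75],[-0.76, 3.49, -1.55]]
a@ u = [[4.48,-5.06,10.25], [9.72,-1.17,1.38]]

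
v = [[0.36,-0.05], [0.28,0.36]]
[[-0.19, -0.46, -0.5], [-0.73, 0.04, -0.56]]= v @ [[-0.72,  -1.13,  -1.45], [-1.47,  0.99,  -0.43]]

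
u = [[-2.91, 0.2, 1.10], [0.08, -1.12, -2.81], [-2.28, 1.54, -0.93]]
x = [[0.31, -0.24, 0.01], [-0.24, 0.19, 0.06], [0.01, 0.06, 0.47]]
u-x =[[-3.22, 0.44, 1.09], [0.32, -1.31, -2.87], [-2.29, 1.48, -1.40]]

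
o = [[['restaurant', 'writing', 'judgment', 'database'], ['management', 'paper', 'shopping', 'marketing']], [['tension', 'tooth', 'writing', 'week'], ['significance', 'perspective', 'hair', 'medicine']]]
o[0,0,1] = 'writing'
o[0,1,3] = 'marketing'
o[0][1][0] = 'management'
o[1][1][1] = 'perspective'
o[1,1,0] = 'significance'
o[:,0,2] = ['judgment', 'writing']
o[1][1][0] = 'significance'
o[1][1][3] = 'medicine'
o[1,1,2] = 'hair'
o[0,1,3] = 'marketing'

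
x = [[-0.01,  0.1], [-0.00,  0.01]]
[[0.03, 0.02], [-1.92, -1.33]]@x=[[-0.00, 0.00], [0.02, -0.21]]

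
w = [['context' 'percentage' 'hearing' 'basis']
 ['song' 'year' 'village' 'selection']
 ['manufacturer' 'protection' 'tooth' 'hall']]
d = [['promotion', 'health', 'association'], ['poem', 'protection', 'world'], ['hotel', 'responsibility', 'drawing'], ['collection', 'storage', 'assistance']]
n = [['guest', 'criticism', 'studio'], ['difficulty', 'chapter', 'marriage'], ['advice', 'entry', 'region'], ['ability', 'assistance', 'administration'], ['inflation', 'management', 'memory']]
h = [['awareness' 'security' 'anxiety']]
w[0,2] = 'hearing'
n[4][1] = 'management'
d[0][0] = 'promotion'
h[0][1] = 'security'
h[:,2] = ['anxiety']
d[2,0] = 'hotel'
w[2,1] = 'protection'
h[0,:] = ['awareness', 'security', 'anxiety']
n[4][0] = 'inflation'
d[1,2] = 'world'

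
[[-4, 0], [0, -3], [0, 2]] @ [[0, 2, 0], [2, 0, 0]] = [[0, -8, 0], [-6, 0, 0], [4, 0, 0]]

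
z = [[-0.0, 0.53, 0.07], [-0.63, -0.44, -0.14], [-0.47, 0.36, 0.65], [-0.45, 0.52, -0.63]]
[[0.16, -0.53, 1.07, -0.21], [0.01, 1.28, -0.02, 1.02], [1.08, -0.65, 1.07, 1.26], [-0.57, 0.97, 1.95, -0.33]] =z@[[-0.4, -1.15, -1.31, -1.50], [0.13, -0.81, 2.07, -0.54], [1.3, -1.39, -0.45, 1.15]]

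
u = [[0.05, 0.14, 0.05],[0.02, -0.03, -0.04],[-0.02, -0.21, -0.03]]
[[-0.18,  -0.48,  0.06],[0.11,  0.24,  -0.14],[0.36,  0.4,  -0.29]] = u @ [[2.06,  -0.92,  -3.87], [-1.88,  -1.01,  1.67], [-0.36,  -5.81,  0.42]]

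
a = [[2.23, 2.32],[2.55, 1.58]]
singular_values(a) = [4.37, 0.55]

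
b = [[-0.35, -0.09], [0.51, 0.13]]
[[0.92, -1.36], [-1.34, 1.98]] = b @[[-1.07, 2.97], [-6.08, 3.57]]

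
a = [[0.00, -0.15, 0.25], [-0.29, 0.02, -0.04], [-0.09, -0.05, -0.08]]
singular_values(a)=[0.33, 0.27, 0.08]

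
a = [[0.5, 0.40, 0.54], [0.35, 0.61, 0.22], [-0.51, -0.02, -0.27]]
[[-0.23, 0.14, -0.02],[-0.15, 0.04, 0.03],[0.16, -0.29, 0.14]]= a @ [[-0.22, 0.65, -0.36],[-0.06, -0.25, 0.19],[-0.18, -0.15, 0.16]]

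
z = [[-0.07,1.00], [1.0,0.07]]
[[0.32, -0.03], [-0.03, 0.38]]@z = [[-0.05, 0.32], [0.38, -0.00]]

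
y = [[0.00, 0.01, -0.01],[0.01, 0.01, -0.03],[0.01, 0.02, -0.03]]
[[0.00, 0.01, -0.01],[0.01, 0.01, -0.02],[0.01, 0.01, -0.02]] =y@[[0.42, 0.00, -0.23], [0.0, 0.56, -0.08], [-0.23, -0.08, 0.63]]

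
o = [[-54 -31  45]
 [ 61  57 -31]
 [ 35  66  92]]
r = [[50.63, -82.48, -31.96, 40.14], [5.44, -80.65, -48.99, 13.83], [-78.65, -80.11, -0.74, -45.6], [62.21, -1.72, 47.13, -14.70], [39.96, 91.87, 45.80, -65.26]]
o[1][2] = -31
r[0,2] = -31.96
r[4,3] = -65.26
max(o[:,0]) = 61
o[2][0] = 35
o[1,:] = [61, 57, -31]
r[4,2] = 45.8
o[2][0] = 35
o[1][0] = 61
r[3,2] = 47.13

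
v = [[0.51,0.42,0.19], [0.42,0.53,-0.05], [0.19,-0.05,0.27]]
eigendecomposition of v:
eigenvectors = [[-0.71, -0.64, 0.29], [-0.69, 0.55, -0.48], [-0.15, 0.54, 0.83]]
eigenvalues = [0.95, -0.01, 0.36]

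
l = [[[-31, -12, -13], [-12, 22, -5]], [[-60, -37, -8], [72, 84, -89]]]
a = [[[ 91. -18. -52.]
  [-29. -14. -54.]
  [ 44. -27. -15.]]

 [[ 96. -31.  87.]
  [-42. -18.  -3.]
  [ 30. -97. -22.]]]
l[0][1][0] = -12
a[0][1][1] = -14.0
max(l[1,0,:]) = -8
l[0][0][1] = -12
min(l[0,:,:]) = -31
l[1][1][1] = 84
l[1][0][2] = -8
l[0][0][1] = -12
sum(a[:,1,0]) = -71.0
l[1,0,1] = -37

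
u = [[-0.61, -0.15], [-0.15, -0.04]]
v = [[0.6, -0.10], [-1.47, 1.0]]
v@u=[[-0.35,-0.09], [0.75,0.18]]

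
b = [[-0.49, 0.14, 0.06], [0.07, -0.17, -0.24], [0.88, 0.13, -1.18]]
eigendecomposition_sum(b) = [[(-0.15+0j), 0.00-0.00j, 0.13-0.00j], [(0.29-0j), (-0.01+0j), (-0.25+0j)], [(1.26-0j), -0.03+0.00j, (-1.1+0j)]] + [[-0.17-0.06j, 0.07+0.18j, -0.04-0.05j], [(-0.11-0.19j), -0.08+0.22j, (0.01-0.07j)], [(-0.19-0.06j), (0.08+0.2j), (-0.04-0.05j)]] + [[(-0.17+0.06j), 0.07-0.18j, (-0.04+0.05j)], [-0.11+0.19j, -0.08-0.22j, 0.01+0.07j], [(-0.19+0.06j), (0.08-0.2j), -0.04+0.05j]]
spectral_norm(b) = 1.53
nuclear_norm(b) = 2.12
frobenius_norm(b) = 1.59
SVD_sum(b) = [[-0.22, -0.02, 0.27], [0.14, 0.01, -0.17], [0.93, 0.07, -1.14]] + [[-0.27, 0.15, -0.21], [-0.01, 0.01, -0.01], [-0.06, 0.04, -0.05]] + [[0.00, 0.00, 0.00],  [-0.06, -0.19, -0.06],  [0.01, 0.03, 0.01]]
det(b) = -0.12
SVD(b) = [[-0.23, -0.97, 0.00], [0.15, -0.04, -0.99], [0.96, -0.23, 0.15]] @ diag([1.5320517612848321, 0.3853037163168311, 0.2067811571117715]) @ [[0.63, 0.04, -0.77], [0.72, -0.41, 0.56], [0.29, 0.91, 0.29]]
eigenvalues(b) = [(-1.26+0j), (-0.29+0.11j), (-0.29-0.11j)]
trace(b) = -1.84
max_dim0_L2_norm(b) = 1.21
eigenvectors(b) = [[0.12+0.00j, (-0.39+0.33j), -0.39-0.33j],[-0.22+0.00j, -0.63+0.00j, (-0.63-0j)],[(-0.97+0j), (-0.44+0.38j), (-0.44-0.38j)]]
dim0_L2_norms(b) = [1.01, 0.26, 1.21]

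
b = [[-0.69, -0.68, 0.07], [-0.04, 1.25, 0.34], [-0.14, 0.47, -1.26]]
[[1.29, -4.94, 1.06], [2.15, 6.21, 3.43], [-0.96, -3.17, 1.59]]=b@ [[-2.91, 3.5, -4.05], [1.21, 4.09, 2.57], [1.54, 3.65, 0.15]]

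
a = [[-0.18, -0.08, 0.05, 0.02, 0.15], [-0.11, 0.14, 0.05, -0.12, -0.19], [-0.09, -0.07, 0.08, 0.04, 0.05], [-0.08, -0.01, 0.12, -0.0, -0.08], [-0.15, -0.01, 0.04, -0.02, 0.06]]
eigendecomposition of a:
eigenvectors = [[-0.22+0.00j, (0.44+0j), -0.07-0.08j, -0.07+0.08j, (-0.34+0j)], [0.76+0.00j, 0.65+0.00j, 0.72+0.00j, 0.72-0.00j, 0.20+0.00j], [-0.49+0.00j, 0.25+0.00j, (0.2+0.04j), 0.20-0.04j, -0.41+0.00j], [(-0.35+0j), 0.40+0.00j, 0.59+0.14j, 0.59-0.14j, (0.78+0j)], [(0.12+0j), (0.41+0j), (0.16-0.16j), (0.16+0.16j), (-0.25+0j)]]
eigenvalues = [(0.17+0j), (-0.11+0j), (0.02+0.03j), (0.02-0.03j), (-0.01+0j)]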